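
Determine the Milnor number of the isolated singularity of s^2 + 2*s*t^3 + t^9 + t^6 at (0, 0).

8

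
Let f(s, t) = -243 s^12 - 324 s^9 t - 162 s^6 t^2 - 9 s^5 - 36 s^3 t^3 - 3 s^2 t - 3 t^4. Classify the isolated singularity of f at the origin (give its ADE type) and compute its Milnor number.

Type D5, Milnor number mu = 5.

The Hessian of f at 0 has rank 0. Corank 2; j^3 = -3*s^2*t has shape L^2 M (L != M), so D-series; mu = 5 gives D_5.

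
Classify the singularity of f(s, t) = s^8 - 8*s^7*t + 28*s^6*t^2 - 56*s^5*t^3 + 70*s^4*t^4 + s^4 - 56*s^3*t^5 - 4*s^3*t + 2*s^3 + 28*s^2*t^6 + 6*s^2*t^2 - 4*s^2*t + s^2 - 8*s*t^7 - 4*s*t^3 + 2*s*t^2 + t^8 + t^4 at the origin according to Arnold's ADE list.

The Hessian of f at 0 has rank 1. Corank 1: A-series; mu = 7 gives A_7.

A_7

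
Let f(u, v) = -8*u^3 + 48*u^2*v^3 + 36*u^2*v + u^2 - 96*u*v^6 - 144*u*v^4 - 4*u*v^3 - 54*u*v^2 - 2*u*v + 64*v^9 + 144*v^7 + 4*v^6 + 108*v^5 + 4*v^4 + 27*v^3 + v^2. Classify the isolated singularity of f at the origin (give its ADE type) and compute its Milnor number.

The Hessian of f at 0 is [[2, -2], [-2, 2]] with rank 1, so corank 1. A Groebner basis of the Jacobian ideal J(f) in C{u,v} is {v^2, u - v}; counting standard monomials gives mu = 2. Corank 1: A-series; mu = 2 gives A_2.

Type A_{2}, Milnor number mu = 2.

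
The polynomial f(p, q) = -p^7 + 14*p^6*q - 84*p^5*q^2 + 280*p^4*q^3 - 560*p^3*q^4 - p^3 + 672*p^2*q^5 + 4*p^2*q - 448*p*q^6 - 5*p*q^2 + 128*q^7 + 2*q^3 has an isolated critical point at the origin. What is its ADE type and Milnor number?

Type D8, Milnor number mu = 8.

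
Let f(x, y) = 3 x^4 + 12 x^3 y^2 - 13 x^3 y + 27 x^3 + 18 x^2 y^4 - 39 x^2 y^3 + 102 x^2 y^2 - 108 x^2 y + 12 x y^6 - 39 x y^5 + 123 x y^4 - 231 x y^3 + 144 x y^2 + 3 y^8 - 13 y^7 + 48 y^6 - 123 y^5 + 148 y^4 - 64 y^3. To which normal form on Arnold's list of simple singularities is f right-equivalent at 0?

The Hessian of f at 0 has rank 0. Corank 2; j^3 = (3*x - 4*y)^3 is a perfect cube, so E-series; the 4-jet and mu = 7 give E_7.

E7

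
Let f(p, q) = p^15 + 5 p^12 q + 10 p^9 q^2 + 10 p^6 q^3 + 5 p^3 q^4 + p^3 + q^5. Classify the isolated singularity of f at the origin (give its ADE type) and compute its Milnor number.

Type E_8, Milnor number mu = 8.

The Hessian of f at 0 has rank 0. Corank 2; j^3 = p^3 is a perfect cube, so E-series; the 5-jet and mu = 8 give E_8.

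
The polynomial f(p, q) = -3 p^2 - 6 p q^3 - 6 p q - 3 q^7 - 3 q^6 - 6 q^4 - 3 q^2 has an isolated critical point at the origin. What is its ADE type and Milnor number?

The Hessian of f at 0 is [[-6, -6], [-6, -6]] with rank 1, so corank 1. A Groebner basis of the Jacobian ideal J(f) in C{p,q} is {p + q^3 + q, p^2 + 2*p*q + q^2}; counting standard monomials gives mu = 6. Corank 1: A-series; mu = 6 gives A_6.

Type A6, Milnor number mu = 6.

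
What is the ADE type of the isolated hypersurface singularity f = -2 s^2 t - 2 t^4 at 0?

The Hessian of f at 0 is [[0, 0], [0, 0]] with rank 0, so corank 2. A Groebner basis of the Jacobian ideal J(f) in C{s,t} is {s^3, s^2/4 + t^3, s*t}; counting standard monomials gives mu = 5. Corank 2; j^3 = -2*s^2*t has shape L^2 M (L != M), so D-series; mu = 5 gives D_5.

D5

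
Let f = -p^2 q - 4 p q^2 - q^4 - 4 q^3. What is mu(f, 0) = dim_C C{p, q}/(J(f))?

5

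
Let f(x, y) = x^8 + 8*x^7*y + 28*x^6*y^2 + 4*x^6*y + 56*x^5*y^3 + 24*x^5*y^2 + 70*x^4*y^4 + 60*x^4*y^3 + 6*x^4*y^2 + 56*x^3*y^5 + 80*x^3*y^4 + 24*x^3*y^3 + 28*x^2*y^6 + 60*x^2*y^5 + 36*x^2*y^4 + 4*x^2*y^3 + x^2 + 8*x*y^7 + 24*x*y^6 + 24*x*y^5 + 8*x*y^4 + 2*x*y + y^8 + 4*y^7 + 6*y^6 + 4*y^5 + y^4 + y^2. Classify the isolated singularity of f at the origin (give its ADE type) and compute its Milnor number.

Type A_{3}, Milnor number mu = 3.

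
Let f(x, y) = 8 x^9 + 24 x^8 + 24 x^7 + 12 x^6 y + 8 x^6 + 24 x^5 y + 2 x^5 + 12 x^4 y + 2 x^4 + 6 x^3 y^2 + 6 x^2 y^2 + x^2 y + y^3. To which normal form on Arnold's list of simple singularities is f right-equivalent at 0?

D_4

The Hessian of f at 0 has rank 0. Corank 2; j^3 = y*(x^2 + y^2) splits into three distinct lines over C (the quadratic factor has nonzero discriminant), so D_4.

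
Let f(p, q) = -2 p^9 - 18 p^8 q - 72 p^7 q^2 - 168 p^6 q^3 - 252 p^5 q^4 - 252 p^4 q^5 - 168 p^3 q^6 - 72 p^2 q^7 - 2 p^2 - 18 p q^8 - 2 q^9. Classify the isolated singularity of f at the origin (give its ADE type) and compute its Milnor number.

The Hessian of f at 0 is [[-4, 0], [0, 0]] with rank 1, so corank 1. A Groebner basis of the Jacobian ideal J(f) in C{p,q} is {q^8, p}; counting standard monomials gives mu = 8. Corank 1: A-series; mu = 8 gives A_8.

Type A_{8}, Milnor number mu = 8.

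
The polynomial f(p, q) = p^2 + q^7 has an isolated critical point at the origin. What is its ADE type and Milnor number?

Type A6, Milnor number mu = 6.

The Hessian of f at 0 is [[2, 0], [0, 0]] with rank 1, so corank 1. A Groebner basis of the Jacobian ideal J(f) in C{p,q} is {q^6, p}; counting standard monomials gives mu = 6. Corank 1: A-series; mu = 6 gives A_6.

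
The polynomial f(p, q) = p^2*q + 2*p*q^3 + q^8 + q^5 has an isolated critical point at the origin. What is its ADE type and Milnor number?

The Hessian of f at 0 has rank 0. Corank 2; j^3 = p^2*q has shape L^2 M (L != M), so D-series; mu = 9 gives D_9.

Type D_{9}, Milnor number mu = 9.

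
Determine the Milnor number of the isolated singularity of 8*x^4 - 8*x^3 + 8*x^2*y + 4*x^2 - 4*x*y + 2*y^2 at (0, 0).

The Hessian of f at 0 has rank 2. Corank 0: nondegenerate Morse point, so A_1.

1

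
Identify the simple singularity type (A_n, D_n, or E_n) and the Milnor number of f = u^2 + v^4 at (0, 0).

Type A_3, Milnor number mu = 3.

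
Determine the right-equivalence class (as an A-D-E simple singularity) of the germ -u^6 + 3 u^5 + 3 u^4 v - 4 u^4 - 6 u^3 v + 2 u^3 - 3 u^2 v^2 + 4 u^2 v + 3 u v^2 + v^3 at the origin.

D_{4}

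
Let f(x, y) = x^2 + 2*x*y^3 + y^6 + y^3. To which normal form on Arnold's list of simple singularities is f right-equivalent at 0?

The Hessian of f at 0 is [[2, 0], [0, 0]] with rank 1, so corank 1. A Groebner basis of the Jacobian ideal J(f) in C{x,y} is {y^2, x}; counting standard monomials gives mu = 2. Corank 1: A-series; mu = 2 gives A_2.

A_2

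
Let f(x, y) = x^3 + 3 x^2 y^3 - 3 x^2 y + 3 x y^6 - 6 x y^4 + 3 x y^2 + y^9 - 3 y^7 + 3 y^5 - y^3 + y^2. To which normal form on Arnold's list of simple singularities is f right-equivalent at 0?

A_{2}

The Hessian of f at 0 has rank 1. Corank 1: A-series; mu = 2 gives A_2.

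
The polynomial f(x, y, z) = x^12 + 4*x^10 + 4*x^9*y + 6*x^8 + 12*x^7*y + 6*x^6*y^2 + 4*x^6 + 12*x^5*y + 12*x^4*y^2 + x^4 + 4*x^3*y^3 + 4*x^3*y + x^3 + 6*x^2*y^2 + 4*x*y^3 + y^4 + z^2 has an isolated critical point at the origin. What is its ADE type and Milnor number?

Type E_6, Milnor number mu = 6.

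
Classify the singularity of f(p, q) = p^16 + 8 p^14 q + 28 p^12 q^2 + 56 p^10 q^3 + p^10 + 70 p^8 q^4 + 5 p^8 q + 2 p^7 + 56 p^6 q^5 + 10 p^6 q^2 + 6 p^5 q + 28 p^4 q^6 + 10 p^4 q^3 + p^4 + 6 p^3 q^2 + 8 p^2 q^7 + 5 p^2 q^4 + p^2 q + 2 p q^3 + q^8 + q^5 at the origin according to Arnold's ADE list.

D_{9}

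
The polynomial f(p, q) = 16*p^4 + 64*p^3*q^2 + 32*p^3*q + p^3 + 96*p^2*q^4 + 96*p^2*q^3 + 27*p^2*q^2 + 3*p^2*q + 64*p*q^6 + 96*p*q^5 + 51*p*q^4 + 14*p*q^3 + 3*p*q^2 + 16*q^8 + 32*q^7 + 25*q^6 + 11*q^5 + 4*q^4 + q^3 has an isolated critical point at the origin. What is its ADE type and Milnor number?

The Hessian of f at 0 has rank 0. Corank 2; j^3 = (p + q)^3 is a perfect cube, so E-series; the 4-jet and mu = 6 give E_6.

Type E_6, Milnor number mu = 6.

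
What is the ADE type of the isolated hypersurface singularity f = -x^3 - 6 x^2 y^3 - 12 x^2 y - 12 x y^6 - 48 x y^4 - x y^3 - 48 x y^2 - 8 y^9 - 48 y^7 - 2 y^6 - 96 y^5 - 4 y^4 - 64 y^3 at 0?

The Hessian of f at 0 has rank 0. Corank 2; j^3 = -(x + 4*y)^3 is a perfect cube, so E-series; the 4-jet and mu = 7 give E_7.

E_{7}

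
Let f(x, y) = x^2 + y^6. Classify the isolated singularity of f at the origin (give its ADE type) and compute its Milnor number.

Type A_5, Milnor number mu = 5.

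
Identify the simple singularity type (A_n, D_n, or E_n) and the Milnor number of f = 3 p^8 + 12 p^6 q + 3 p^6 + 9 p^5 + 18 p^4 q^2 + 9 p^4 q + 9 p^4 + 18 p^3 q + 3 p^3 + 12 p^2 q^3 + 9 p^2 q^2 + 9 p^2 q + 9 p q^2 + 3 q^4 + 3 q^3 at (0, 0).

The Hessian of f at 0 has rank 0. Corank 2; j^3 = 3*(p + q)^3 is a perfect cube, so E-series; the 4-jet and mu = 6 give E_6.

Type E6, Milnor number mu = 6.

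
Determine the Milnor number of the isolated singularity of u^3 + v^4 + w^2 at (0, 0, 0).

The Hessian of f at 0 is [[0, 0, 0], [0, 0, 0], [0, 0, 2]] with rank 1, so corank 2. A Groebner basis of the Jacobian ideal J(f) in C{u,v,w} is {v^3, u^2, w}; counting standard monomials gives mu = 6. Corank 2; j^3 = u^3 is a perfect cube, so E-series; the 4-jet and mu = 6 give E_6.

6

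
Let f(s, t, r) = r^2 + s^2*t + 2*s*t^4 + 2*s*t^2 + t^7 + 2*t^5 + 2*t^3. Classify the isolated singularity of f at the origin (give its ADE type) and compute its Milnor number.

Type D4, Milnor number mu = 4.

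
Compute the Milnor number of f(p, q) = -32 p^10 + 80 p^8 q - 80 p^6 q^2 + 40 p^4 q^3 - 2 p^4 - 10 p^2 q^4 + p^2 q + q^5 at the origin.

6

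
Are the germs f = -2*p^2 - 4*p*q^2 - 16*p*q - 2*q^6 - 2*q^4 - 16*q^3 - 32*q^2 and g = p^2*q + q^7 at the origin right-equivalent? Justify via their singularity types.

No.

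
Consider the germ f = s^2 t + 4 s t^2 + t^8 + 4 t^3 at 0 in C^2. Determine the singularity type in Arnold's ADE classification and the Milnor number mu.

The Hessian of f at 0 is [[0, 0], [0, 0]] with rank 0, so corank 2. A Groebner basis of the Jacobian ideal J(f) in C{s,t} is {s^2/8 + t^7 - t^2/2, s^3 + 8*t^3, s*t + 2*t^2}; counting standard monomials gives mu = 9. Corank 2; j^3 = t*(s + 2*t)^2 has shape L^2 M (L != M), so D-series; mu = 9 gives D_9.

Type D9, Milnor number mu = 9.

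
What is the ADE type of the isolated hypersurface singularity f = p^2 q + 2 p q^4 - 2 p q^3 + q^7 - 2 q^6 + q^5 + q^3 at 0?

D4

The Hessian of f at 0 has rank 0. Corank 2; j^3 = q*(p^2 + q^2) splits into three distinct lines over C (the quadratic factor has nonzero discriminant), so D_4.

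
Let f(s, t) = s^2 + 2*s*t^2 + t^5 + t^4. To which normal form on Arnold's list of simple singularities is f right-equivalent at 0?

The Hessian of f at 0 has rank 1. Corank 1: A-series; mu = 4 gives A_4.

A_{4}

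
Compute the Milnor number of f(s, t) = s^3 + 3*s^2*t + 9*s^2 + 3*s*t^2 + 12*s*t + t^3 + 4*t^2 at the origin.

2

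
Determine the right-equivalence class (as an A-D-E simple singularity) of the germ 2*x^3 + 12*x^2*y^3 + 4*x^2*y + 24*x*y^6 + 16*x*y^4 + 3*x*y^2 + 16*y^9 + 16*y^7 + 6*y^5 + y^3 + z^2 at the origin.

D_{4}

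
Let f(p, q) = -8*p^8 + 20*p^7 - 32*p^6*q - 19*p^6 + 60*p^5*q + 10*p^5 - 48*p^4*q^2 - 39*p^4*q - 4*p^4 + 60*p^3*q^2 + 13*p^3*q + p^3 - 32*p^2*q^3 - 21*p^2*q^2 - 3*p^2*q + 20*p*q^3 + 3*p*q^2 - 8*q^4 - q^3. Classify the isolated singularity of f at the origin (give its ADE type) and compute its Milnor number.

Type E7, Milnor number mu = 7.

The Hessian of f at 0 is [[0, 0], [0, 0]] with rank 0, so corank 2. A Groebner basis of the Jacobian ideal J(f) in C{p,q} is {p^2/3 - 2*p*q/3 + q^4 + q^3/9 + q^2/3, p^3 - q^3, p^2*q + p^2/9 - 2*p*q/9 - 26*q^3/27 + q^2/9, p^2/9 + p*q^2 - 2*p*q/9 - 26*q^3/27 + q^2/9}; counting standard monomials gives mu = 7. Corank 2; j^3 = (p - q)^3 is a perfect cube, so E-series; the 4-jet and mu = 7 give E_7.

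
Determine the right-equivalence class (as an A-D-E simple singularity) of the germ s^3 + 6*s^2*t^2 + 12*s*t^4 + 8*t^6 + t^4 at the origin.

E_6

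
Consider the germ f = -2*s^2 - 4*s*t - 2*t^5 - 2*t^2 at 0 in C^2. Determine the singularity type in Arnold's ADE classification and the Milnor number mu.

The Hessian of f at 0 has rank 1. Corank 1: A-series; mu = 4 gives A_4.

Type A_{4}, Milnor number mu = 4.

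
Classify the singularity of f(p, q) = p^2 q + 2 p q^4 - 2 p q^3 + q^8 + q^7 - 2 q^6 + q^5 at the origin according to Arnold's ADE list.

D_{9}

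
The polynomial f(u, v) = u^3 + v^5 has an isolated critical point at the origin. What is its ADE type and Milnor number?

The Hessian of f at 0 has rank 0. Corank 2; j^3 = u^3 is a perfect cube, so E-series; the 5-jet and mu = 8 give E_8.

Type E_{8}, Milnor number mu = 8.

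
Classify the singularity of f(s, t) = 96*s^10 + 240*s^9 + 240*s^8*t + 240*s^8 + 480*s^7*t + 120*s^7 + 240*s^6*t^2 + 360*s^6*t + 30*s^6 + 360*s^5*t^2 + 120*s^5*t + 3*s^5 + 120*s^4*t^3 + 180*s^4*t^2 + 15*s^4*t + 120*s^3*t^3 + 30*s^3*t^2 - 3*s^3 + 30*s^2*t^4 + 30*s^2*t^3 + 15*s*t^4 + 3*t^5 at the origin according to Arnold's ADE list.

The Hessian of f at 0 is [[0, 0], [0, 0]] with rank 0, so corank 2. A Groebner basis of the Jacobian ideal J(f) in C{s,t} is {t^5, s*t^3 + t^4/4, s^2}; counting standard monomials gives mu = 8. Corank 2; j^3 = -3*s^3 is a perfect cube, so E-series; the 5-jet and mu = 8 give E_8.

E_8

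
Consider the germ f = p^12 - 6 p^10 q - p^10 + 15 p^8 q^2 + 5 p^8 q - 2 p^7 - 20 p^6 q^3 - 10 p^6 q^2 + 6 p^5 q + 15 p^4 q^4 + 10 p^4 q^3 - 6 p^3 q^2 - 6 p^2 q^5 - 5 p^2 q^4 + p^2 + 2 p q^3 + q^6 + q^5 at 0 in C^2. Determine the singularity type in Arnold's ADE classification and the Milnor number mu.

The Hessian of f at 0 has rank 1. Corank 1: A-series; mu = 4 gives A_4.

Type A4, Milnor number mu = 4.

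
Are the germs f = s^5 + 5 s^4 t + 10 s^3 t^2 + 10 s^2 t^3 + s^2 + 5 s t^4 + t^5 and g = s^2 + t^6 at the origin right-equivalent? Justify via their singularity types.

The Hessian of f at 0 is [[2, 0], [0, 0]] with rank 1, so corank 1. A Groebner basis of the Jacobian ideal J(f) in C{s,t} is {t^4, s}; counting standard monomials gives mu = 4. Corank 1: A-series; mu = 4 gives A_4. The Hessian of g at 0 is [[2, 0], [0, 0]] with rank 1, so corank 1. A Groebner basis of the Jacobian ideal J(g) in C{s,t} is {t^5, s}; counting standard monomials gives mu = 5. Corank 1: A-series; mu = 5 gives A_5. f is A_4 but g is A_5, hence not right-equivalent.

No.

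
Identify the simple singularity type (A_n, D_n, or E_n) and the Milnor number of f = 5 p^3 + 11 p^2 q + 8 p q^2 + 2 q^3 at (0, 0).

The Hessian of f at 0 has rank 0. Corank 2; j^3 = (p + q)*(5*p^2 + 6*p*q + 2*q^2) splits into three distinct lines over C (the quadratic factor has nonzero discriminant), so D_4.

Type D_{4}, Milnor number mu = 4.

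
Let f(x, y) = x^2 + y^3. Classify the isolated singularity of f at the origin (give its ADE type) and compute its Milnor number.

Type A_{2}, Milnor number mu = 2.

The Hessian of f at 0 has rank 1. Corank 1: A-series; mu = 2 gives A_2.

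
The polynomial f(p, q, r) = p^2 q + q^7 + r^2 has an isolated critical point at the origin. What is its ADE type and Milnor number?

Type D_{8}, Milnor number mu = 8.

The Hessian of f at 0 is [[0, 0, 0], [0, 0, 0], [0, 0, 2]] with rank 1, so corank 2. A Groebner basis of the Jacobian ideal J(f) in C{p,q,r} is {p^2/7 + q^6, p^3, p*q, r}; counting standard monomials gives mu = 8. Corank 2; j^3 = p^2*q has shape L^2 M (L != M), so D-series; mu = 8 gives D_8.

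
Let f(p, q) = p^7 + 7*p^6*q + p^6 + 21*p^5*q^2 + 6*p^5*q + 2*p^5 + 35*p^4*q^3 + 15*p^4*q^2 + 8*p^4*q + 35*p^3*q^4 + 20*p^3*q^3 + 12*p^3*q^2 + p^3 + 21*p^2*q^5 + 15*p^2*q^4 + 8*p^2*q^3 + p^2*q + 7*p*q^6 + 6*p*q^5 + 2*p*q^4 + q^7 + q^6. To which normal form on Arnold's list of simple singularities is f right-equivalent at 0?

D7

The Hessian of f at 0 has rank 0. Corank 2; j^3 = p^2*(p + q) has shape L^2 M (L != M), so D-series; mu = 7 gives D_7.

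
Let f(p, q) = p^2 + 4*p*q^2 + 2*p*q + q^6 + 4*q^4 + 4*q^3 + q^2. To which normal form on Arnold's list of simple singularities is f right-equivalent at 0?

The Hessian of f at 0 has rank 1. Corank 1: A-series; mu = 5 gives A_5.

A5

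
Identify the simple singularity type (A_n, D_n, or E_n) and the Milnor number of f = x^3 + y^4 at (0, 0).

Type E_{6}, Milnor number mu = 6.

The Hessian of f at 0 has rank 0. Corank 2; j^3 = x^3 is a perfect cube, so E-series; the 4-jet and mu = 6 give E_6.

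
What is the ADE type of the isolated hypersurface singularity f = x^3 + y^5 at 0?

The Hessian of f at 0 has rank 0. Corank 2; j^3 = x^3 is a perfect cube, so E-series; the 5-jet and mu = 8 give E_8.

E8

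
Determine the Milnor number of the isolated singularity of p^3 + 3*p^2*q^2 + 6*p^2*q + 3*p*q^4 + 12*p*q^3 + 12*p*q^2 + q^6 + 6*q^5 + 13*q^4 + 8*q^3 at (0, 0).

6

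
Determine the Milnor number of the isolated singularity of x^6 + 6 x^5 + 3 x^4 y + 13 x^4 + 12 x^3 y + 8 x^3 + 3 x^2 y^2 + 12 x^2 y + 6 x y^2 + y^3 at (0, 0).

6

The Hessian of f at 0 is [[0, 0], [0, 0]] with rank 0, so corank 2. A Groebner basis of the Jacobian ideal J(f) in C{x,y} is {x^3, x^2*y + 2*x^2 + 2*x*y + y^2/2, -8*x^2 + x*y^2 - 8*x*y - 2*y^2, 24*x^2 + 24*x*y + y^3 + 6*y^2}; counting standard monomials gives mu = 6. Corank 2; j^3 = (2*x + y)^3 is a perfect cube, so E-series; the 4-jet and mu = 6 give E_6.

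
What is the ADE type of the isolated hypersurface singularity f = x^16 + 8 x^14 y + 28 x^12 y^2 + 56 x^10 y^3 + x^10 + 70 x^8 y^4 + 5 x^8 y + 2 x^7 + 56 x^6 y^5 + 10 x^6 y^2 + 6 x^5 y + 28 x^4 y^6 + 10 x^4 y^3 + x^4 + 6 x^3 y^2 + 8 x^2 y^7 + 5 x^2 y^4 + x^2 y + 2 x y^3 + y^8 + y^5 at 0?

The Hessian of f at 0 has rank 0. Corank 2; j^3 = x^2*y has shape L^2 M (L != M), so D-series; mu = 9 gives D_9.

D_9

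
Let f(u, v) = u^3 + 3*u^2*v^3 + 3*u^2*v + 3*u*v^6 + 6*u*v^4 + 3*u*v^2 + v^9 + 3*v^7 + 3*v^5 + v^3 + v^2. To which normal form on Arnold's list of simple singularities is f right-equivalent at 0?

A_2

The Hessian of f at 0 has rank 1. Corank 1: A-series; mu = 2 gives A_2.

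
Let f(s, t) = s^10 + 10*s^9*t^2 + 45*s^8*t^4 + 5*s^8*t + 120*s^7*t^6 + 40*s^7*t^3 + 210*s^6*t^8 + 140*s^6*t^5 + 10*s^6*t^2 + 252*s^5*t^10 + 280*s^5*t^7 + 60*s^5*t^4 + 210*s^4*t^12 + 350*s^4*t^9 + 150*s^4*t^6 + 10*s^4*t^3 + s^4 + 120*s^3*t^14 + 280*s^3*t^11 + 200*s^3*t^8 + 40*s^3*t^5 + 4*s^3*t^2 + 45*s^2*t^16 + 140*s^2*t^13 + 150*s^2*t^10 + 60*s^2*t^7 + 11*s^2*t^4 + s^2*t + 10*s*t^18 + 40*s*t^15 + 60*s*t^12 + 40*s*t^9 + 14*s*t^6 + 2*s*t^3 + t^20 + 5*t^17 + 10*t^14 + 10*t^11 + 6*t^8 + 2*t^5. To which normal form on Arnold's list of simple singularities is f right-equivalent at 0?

D6

The Hessian of f at 0 is [[0, 0], [0, 0]] with rank 0, so corank 2. A Groebner basis of the Jacobian ideal J(f) in C{s,t} is {s^3, s^2*t, -s^2/4 + s*t^2, s*t + t^3}; counting standard monomials gives mu = 6. Corank 2; j^3 = s^2*t has shape L^2 M (L != M), so D-series; mu = 6 gives D_6.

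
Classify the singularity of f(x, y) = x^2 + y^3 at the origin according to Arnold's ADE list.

A2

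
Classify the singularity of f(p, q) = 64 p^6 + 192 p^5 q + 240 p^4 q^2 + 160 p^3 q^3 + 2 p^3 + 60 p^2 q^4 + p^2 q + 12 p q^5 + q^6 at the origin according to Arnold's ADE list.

The Hessian of f at 0 is [[0, 0], [0, 0]] with rank 0, so corank 2. A Groebner basis of the Jacobian ideal J(f) in C{p,q} is {-p*q/12 + q^5, p*q^2, p^2 + p*q/2}; counting standard monomials gives mu = 7. Corank 2; j^3 = p^2*(2*p + q) has shape L^2 M (L != M), so D-series; mu = 7 gives D_7.

D_{7}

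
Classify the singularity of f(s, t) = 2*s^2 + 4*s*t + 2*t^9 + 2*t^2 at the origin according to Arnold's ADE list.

The Hessian of f at 0 has rank 1. Corank 1: A-series; mu = 8 gives A_8.

A_{8}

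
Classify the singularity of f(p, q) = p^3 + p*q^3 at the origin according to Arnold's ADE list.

The Hessian of f at 0 has rank 0. Corank 2; j^3 = p^3 is a perfect cube, so E-series; the 4-jet and mu = 7 give E_7.

E_7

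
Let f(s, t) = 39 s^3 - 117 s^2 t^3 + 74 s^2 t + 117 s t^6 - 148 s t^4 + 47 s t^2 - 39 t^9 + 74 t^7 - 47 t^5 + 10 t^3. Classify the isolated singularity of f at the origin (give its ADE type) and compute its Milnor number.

The Hessian of f at 0 has rank 0. Corank 2; j^3 = (3*s + 2*t)*(13*s^2 + 16*s*t + 5*t^2) splits into three distinct lines over C (the quadratic factor has nonzero discriminant), so D_4.

Type D_4, Milnor number mu = 4.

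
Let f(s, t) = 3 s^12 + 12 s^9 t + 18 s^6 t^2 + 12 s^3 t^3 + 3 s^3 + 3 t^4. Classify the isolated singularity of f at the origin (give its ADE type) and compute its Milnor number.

The Hessian of f at 0 has rank 0. Corank 2; j^3 = 3*s^3 is a perfect cube, so E-series; the 4-jet and mu = 6 give E_6.

Type E6, Milnor number mu = 6.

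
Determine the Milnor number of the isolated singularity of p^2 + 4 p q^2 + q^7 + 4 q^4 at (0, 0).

The Hessian of f at 0 is [[2, 0], [0, 0]] with rank 1, so corank 1. A Groebner basis of the Jacobian ideal J(f) in C{p,q} is {p^3, p/2 + q^2}; counting standard monomials gives mu = 6. Corank 1: A-series; mu = 6 gives A_6.

6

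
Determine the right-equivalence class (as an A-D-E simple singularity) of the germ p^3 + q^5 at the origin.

E_{8}

The Hessian of f at 0 has rank 0. Corank 2; j^3 = p^3 is a perfect cube, so E-series; the 5-jet and mu = 8 give E_8.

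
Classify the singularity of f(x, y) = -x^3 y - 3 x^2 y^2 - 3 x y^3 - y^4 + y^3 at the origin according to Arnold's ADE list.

E_{7}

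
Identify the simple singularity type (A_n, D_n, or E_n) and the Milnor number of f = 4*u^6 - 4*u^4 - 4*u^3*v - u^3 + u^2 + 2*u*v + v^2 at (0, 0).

Type A_2, Milnor number mu = 2.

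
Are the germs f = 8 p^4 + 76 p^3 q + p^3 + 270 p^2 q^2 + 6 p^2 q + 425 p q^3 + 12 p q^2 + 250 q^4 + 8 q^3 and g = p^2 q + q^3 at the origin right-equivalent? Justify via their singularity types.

The Hessian of f at 0 is [[0, 0], [0, 0]] with rank 0, so corank 2. A Groebner basis of the Jacobian ideal J(f) in C{p,q} is {3*p^2/4 + 3*p*q + q^4 + q^3/4 + 3*q^2, p^3 + 27*p^2/2 + 54*p*q + 25*q^3/2 + 54*q^2, p^2*q - 17*p^2/4 - 17*p*q - 65*q^3/12 - 17*q^2, p^2 + p*q^2 + 4*p*q + 7*q^3/3 + 4*q^2}; counting standard monomials gives mu = 7. Corank 2; j^3 = (p + 2*q)^3 is a perfect cube, so E-series; the 4-jet and mu = 7 give E_7. The Hessian of g at 0 is [[0, 0], [0, 0]] with rank 0, so corank 2. A Groebner basis of the Jacobian ideal J(g) in C{p,q} is {q^3, p^2 + 3*q^2, p*q}; counting standard monomials gives mu = 4. Corank 2; j^3 = q*(p^2 + q^2) splits into three distinct lines over C (the quadratic factor has nonzero discriminant), so D_4. f is E_7 but g is D_4, hence not right-equivalent.

No.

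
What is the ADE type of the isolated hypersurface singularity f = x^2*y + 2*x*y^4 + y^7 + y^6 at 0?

D_{7}

The Hessian of f at 0 has rank 0. Corank 2; j^3 = x^2*y has shape L^2 M (L != M), so D-series; mu = 7 gives D_7.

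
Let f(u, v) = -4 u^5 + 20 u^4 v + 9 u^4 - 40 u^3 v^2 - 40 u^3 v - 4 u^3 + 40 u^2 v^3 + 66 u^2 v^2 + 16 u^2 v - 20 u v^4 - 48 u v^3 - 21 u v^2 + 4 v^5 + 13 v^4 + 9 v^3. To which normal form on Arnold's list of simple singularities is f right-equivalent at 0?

The Hessian of f at 0 has rank 0. Corank 2; j^3 = -(u - v)*(2*u - 3*v)^2 has shape L^2 M (L != M), so D-series; mu = 5 gives D_5.

D_{5}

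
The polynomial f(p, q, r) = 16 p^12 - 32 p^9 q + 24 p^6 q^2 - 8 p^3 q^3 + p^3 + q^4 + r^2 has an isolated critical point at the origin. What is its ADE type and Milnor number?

Type E_6, Milnor number mu = 6.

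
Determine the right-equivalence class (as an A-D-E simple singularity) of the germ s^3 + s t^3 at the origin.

E7

The Hessian of f at 0 has rank 0. Corank 2; j^3 = s^3 is a perfect cube, so E-series; the 4-jet and mu = 7 give E_7.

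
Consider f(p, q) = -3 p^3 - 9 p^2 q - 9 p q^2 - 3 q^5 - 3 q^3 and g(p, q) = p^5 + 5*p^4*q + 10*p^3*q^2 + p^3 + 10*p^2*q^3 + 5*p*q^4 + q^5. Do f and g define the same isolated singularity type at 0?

The Hessian of f at 0 is [[0, 0], [0, 0]] with rank 0, so corank 2. A Groebner basis of the Jacobian ideal J(f) in C{p,q} is {q^4, p^2 + 2*p*q + q^2}; counting standard monomials gives mu = 8. Corank 2; j^3 = -3*(p + q)^3 is a perfect cube, so E-series; the 5-jet and mu = 8 give E_8. The Hessian of g at 0 is [[0, 0], [0, 0]] with rank 0, so corank 2. A Groebner basis of the Jacobian ideal J(g) in C{p,q} is {q^5, p*q^3 + q^4/4, p^2}; counting standard monomials gives mu = 8. Corank 2; j^3 = p^3 is a perfect cube, so E-series; the 5-jet and mu = 8 give E_8. Both have type E_8, hence right-equivalent.

Yes.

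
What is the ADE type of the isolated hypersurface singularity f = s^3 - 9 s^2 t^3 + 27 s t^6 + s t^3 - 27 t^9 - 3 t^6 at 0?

E_7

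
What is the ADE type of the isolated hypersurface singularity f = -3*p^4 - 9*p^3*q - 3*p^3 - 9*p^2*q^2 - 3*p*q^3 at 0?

The Hessian of f at 0 has rank 0. Corank 2; j^3 = -3*p^3 is a perfect cube, so E-series; the 4-jet and mu = 7 give E_7.

E_7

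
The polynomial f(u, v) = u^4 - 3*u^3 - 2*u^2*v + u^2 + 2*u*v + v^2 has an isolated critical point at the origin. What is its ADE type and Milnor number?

Type A_2, Milnor number mu = 2.

The Hessian of f at 0 has rank 1. Corank 1: A-series; mu = 2 gives A_2.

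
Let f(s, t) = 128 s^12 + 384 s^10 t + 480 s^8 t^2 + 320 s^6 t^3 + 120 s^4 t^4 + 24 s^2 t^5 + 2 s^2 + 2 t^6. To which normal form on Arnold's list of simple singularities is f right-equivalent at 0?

The Hessian of f at 0 is [[4, 0], [0, 0]] with rank 1, so corank 1. A Groebner basis of the Jacobian ideal J(f) in C{s,t} is {t^5, s}; counting standard monomials gives mu = 5. Corank 1: A-series; mu = 5 gives A_5.

A5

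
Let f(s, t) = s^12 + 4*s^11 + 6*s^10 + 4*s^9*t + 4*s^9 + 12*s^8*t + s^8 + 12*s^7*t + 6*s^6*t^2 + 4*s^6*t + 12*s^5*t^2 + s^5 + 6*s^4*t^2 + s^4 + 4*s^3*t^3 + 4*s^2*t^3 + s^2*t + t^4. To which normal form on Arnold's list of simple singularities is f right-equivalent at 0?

D_5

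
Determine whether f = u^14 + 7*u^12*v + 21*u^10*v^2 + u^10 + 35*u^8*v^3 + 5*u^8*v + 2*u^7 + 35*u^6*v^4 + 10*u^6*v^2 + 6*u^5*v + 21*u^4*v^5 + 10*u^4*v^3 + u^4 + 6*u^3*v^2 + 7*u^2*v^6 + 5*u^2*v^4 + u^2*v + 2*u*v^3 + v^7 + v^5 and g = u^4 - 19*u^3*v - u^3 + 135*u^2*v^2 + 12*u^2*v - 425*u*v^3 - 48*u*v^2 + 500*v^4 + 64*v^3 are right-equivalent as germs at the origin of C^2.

No.

The Hessian of f at 0 is [[0, 0], [0, 0]] with rank 0, so corank 2. A Groebner basis of the Jacobian ideal J(f) in C{u,v} is {-u^2 + 7*u*v/2 + v^4 + 7*v^3/2, u^3 - u*v/2 - v^3/2, u^2 + u*v^2 - 7*u*v/2 - 7*v^3/2}; counting standard monomials gives mu = 8. Corank 2; j^3 = u^2*v has shape L^2 M (L != M), so D-series; mu = 8 gives D_8. The Hessian of g at 0 is [[0, 0], [0, 0]] with rank 0, so corank 2. A Groebner basis of the Jacobian ideal J(g) in C{u,v} is {3*u^2 - 24*u*v + v^4 + v^3 + 48*v^2, u^3 - 108*u^2 + 864*u*v - 100*v^3 - 1728*v^2, u^2*v - 17*u^2 + 136*u*v - 65*v^3/3 - 272*v^2, -2*u^2 + u*v^2 + 16*u*v - 14*v^3/3 - 32*v^2}; counting standard monomials gives mu = 7. Corank 2; j^3 = -(u - 4*v)^3 is a perfect cube, so E-series; the 4-jet and mu = 7 give E_7. f is D_8 but g is E_7, hence not right-equivalent.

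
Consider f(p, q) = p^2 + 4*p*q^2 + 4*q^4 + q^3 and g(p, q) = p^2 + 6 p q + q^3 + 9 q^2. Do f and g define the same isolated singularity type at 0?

The Hessian of f at 0 is [[2, 0], [0, 0]] with rank 1, so corank 1. A Groebner basis of the Jacobian ideal J(f) in C{p,q} is {q^2, p}; counting standard monomials gives mu = 2. Corank 1: A-series; mu = 2 gives A_2. The Hessian of g at 0 is [[2, 6], [6, 18]] with rank 1, so corank 1. A Groebner basis of the Jacobian ideal J(g) in C{p,q} is {q^2, p + 3*q}; counting standard monomials gives mu = 2. Corank 1: A-series; mu = 2 gives A_2. Both have type A_2, hence right-equivalent.

Yes.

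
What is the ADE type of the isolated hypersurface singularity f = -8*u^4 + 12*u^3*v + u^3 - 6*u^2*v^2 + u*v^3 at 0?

The Hessian of f at 0 is [[0, 0], [0, 0]] with rank 0, so corank 2. A Groebner basis of the Jacobian ideal J(f) in C{u,v} is {3*u^2/4 + v^4 + v^3/4, u^3, u^2*v - u^2/4 - v^3/12, -u^2 + u*v^2 - v^3/3}; counting standard monomials gives mu = 7. Corank 2; j^3 = u^3 is a perfect cube, so E-series; the 4-jet and mu = 7 give E_7.

E_7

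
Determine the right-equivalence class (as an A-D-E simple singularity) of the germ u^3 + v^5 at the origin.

The Hessian of f at 0 has rank 0. Corank 2; j^3 = u^3 is a perfect cube, so E-series; the 5-jet and mu = 8 give E_8.

E8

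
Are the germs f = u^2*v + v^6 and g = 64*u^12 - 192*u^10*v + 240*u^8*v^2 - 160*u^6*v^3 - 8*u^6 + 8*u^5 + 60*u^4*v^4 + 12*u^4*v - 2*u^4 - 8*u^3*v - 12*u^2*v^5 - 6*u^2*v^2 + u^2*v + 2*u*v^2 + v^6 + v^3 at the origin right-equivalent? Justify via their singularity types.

Yes.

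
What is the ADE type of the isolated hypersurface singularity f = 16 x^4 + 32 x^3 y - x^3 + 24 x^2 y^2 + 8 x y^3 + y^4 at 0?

E6

The Hessian of f at 0 has rank 0. Corank 2; j^3 = -x^3 is a perfect cube, so E-series; the 4-jet and mu = 6 give E_6.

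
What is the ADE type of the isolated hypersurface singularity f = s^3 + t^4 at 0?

The Hessian of f at 0 has rank 0. Corank 2; j^3 = s^3 is a perfect cube, so E-series; the 4-jet and mu = 6 give E_6.

E_{6}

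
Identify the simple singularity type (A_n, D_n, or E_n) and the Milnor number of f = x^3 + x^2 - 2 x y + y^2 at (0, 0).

Type A2, Milnor number mu = 2.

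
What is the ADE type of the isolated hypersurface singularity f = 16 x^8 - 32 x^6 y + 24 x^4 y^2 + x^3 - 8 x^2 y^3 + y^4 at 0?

E_6

The Hessian of f at 0 has rank 0. Corank 2; j^3 = x^3 is a perfect cube, so E-series; the 4-jet and mu = 6 give E_6.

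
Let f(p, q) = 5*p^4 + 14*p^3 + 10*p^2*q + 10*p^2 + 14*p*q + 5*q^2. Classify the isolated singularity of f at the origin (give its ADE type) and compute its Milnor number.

Type A1, Milnor number mu = 1.

The Hessian of f at 0 has rank 2. Corank 0: nondegenerate Morse point, so A_1.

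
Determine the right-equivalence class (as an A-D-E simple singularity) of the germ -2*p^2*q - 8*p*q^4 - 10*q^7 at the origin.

D_8

The Hessian of f at 0 has rank 0. Corank 2; j^3 = -2*p^2*q has shape L^2 M (L != M), so D-series; mu = 8 gives D_8.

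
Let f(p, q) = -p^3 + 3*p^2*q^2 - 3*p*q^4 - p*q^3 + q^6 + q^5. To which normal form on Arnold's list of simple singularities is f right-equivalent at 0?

The Hessian of f at 0 has rank 0. Corank 2; j^3 = -p^3 is a perfect cube, so E-series; the 4-jet and mu = 7 give E_7.

E_{7}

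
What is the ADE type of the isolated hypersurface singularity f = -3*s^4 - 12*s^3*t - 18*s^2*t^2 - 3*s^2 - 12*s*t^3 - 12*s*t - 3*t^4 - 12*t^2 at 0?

The Hessian of f at 0 has rank 1. Corank 1: A-series; mu = 3 gives A_3.

A3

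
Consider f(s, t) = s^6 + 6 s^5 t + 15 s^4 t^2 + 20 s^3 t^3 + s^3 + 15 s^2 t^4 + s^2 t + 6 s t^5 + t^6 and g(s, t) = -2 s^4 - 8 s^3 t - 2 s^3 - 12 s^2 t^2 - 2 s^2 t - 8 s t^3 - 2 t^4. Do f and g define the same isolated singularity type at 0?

No.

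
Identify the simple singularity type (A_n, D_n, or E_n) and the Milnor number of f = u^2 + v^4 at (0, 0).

Type A3, Milnor number mu = 3.

The Hessian of f at 0 is [[2, 0], [0, 0]] with rank 1, so corank 1. A Groebner basis of the Jacobian ideal J(f) in C{u,v} is {v^3, u}; counting standard monomials gives mu = 3. Corank 1: A-series; mu = 3 gives A_3.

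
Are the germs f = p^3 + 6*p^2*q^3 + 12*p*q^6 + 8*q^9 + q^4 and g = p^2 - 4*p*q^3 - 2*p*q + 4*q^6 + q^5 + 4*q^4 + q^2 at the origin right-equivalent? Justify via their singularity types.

No.

The Hessian of f at 0 is [[0, 0], [0, 0]] with rank 0, so corank 2. A Groebner basis of the Jacobian ideal J(f) in C{p,q} is {q^3, p^2}; counting standard monomials gives mu = 6. Corank 2; j^3 = p^3 is a perfect cube, so E-series; the 4-jet and mu = 6 give E_6. The Hessian of g at 0 is [[2, -2], [-2, 2]] with rank 1, so corank 1. A Groebner basis of the Jacobian ideal J(g) in C{p,q} is {-p/2 + q^3 + q/2, p^2 - q^2, p*q - q^2}; counting standard monomials gives mu = 4. Corank 1: A-series; mu = 4 gives A_4. f is E_6 but g is A_4, hence not right-equivalent.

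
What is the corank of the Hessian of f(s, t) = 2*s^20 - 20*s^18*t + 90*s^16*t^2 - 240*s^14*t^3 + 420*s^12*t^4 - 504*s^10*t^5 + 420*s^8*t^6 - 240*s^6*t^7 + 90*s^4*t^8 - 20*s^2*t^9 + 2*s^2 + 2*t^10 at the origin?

1

Hessian at 0 has rank 1.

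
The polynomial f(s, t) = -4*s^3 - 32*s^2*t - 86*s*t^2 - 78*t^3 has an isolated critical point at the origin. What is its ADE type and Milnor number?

Type D4, Milnor number mu = 4.

The Hessian of f at 0 has rank 0. Corank 2; j^3 = -2*(s + 3*t)*(2*s^2 + 10*s*t + 13*t^2) splits into three distinct lines over C (the quadratic factor has nonzero discriminant), so D_4.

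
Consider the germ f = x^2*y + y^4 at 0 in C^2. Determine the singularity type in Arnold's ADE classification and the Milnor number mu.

The Hessian of f at 0 is [[0, 0], [0, 0]] with rank 0, so corank 2. A Groebner basis of the Jacobian ideal J(f) in C{x,y} is {x^3, x^2/4 + y^3, x*y}; counting standard monomials gives mu = 5. Corank 2; j^3 = x^2*y has shape L^2 M (L != M), so D-series; mu = 5 gives D_5.

Type D_{5}, Milnor number mu = 5.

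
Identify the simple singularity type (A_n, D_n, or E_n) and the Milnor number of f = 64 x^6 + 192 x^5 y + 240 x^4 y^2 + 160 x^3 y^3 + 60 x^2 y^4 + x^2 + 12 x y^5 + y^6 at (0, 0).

Type A_{5}, Milnor number mu = 5.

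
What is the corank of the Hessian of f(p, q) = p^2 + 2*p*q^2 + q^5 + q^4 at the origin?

Hessian at 0 has rank 1.

1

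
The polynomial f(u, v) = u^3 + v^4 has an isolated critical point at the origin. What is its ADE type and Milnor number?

The Hessian of f at 0 has rank 0. Corank 2; j^3 = u^3 is a perfect cube, so E-series; the 4-jet and mu = 6 give E_6.

Type E_6, Milnor number mu = 6.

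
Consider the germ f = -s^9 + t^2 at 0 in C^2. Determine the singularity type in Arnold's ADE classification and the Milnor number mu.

The Hessian of f at 0 has rank 1. Corank 1: A-series; mu = 8 gives A_8.

Type A_{8}, Milnor number mu = 8.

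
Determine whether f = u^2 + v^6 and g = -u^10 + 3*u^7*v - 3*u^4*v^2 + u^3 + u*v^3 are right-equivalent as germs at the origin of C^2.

The Hessian of f at 0 has rank 1. Corank 1: A-series; mu = 5 gives A_5. The Hessian of g at 0 has rank 0. Corank 2; j^3 = u^3 is a perfect cube, so E-series; the 4-jet and mu = 7 give E_7. f is A_5 but g is E_7, hence not right-equivalent.

No.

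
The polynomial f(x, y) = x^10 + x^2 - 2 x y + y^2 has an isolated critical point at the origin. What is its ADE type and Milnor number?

Type A_9, Milnor number mu = 9.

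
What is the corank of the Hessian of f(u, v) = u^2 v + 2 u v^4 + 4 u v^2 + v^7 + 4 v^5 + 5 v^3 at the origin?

The Hessian at 0 is [[0, 0], [0, 0]] of rank 0; hence corank 2.

2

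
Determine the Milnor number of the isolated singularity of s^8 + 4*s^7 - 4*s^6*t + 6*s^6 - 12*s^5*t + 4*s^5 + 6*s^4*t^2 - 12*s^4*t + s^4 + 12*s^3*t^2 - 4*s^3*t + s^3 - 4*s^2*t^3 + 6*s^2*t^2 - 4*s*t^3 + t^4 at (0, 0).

The Hessian of f at 0 is [[0, 0], [0, 0]] with rank 0, so corank 2. A Groebner basis of the Jacobian ideal J(f) in C{s,t} is {t^4, s*t^2 - t^3/3, s^2}; counting standard monomials gives mu = 6. Corank 2; j^3 = s^3 is a perfect cube, so E-series; the 4-jet and mu = 6 give E_6.

6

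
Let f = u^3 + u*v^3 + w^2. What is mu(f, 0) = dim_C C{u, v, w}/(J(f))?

7

The Hessian of f at 0 has rank 1. Corank 2; j^3 = u^3 is a perfect cube, so E-series; the 4-jet and mu = 7 give E_7.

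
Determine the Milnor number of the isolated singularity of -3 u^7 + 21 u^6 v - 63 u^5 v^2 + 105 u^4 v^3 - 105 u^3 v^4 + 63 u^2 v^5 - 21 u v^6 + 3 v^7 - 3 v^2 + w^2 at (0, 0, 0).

6

The Hessian of f at 0 has rank 2. Corank 1: A-series; mu = 6 gives A_6.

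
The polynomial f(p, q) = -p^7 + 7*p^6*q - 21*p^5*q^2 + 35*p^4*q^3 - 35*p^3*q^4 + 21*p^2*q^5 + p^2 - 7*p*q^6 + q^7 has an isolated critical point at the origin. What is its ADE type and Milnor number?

The Hessian of f at 0 has rank 1. Corank 1: A-series; mu = 6 gives A_6.

Type A_{6}, Milnor number mu = 6.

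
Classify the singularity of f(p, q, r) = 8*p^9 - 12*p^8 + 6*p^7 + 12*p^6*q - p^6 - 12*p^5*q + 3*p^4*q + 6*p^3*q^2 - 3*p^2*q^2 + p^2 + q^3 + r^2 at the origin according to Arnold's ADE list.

The Hessian of f at 0 has rank 2. Corank 1: A-series; mu = 2 gives A_2.

A_2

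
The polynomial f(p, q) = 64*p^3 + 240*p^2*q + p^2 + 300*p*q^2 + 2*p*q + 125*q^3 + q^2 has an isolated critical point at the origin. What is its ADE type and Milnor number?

The Hessian of f at 0 has rank 1. Corank 1: A-series; mu = 2 gives A_2.

Type A2, Milnor number mu = 2.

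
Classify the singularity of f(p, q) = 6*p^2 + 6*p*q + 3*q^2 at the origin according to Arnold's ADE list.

A_{1}

The Hessian of f at 0 has rank 2. Corank 0: nondegenerate Morse point, so A_1.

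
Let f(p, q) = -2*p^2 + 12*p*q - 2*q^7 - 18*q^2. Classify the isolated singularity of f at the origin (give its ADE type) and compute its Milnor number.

Type A_6, Milnor number mu = 6.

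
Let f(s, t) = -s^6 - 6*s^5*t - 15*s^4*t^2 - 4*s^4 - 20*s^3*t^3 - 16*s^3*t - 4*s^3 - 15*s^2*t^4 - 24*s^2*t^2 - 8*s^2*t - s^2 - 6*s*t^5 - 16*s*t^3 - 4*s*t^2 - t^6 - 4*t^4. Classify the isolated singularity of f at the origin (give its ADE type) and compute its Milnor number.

The Hessian of f at 0 is [[-2, 0], [0, 0]] with rank 1, so corank 1. A Groebner basis of the Jacobian ideal J(f) in C{s,t} is {s*t^2 - s*t - s/4 - t^2/2, 5*s*t/2 + s/2 + t^3 + t^2, s^2 + 2*s*t + s/2 + t^2}; counting standard monomials gives mu = 5. Corank 1: A-series; mu = 5 gives A_5.

Type A_5, Milnor number mu = 5.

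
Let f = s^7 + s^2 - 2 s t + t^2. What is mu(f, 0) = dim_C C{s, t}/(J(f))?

6

The Hessian of f at 0 is [[2, -2], [-2, 2]] with rank 1, so corank 1. A Groebner basis of the Jacobian ideal J(f) in C{s,t} is {t^6, s - t}; counting standard monomials gives mu = 6. Corank 1: A-series; mu = 6 gives A_6.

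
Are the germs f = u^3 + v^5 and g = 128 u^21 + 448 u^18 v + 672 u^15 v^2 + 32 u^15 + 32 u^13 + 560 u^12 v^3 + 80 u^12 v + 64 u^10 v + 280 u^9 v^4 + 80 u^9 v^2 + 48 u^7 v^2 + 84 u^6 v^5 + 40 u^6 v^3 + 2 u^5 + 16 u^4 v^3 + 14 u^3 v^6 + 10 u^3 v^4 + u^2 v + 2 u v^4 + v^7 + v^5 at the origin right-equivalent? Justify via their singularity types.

No.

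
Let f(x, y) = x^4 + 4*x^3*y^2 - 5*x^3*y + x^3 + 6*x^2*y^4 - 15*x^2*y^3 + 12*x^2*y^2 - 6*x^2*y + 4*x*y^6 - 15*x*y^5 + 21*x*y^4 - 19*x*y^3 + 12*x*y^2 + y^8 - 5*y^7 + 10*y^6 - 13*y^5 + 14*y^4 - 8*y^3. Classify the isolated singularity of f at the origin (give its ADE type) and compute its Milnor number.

The Hessian of f at 0 has rank 0. Corank 2; j^3 = (x - 2*y)^3 is a perfect cube, so E-series; the 4-jet and mu = 7 give E_7.

Type E7, Milnor number mu = 7.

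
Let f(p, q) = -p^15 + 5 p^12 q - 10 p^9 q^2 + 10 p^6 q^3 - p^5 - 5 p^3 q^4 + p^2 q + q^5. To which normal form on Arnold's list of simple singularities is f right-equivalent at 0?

The Hessian of f at 0 has rank 0. Corank 2; j^3 = p^2*q has shape L^2 M (L != M), so D-series; mu = 6 gives D_6.

D_6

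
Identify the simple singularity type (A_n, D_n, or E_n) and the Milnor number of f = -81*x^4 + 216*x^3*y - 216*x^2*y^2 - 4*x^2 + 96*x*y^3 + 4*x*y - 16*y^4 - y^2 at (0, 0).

Type A_{3}, Milnor number mu = 3.

The Hessian of f at 0 has rank 1. Corank 1: A-series; mu = 3 gives A_3.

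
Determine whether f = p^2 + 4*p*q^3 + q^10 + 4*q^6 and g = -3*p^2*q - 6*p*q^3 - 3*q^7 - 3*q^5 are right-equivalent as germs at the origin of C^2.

No.

The Hessian of f at 0 is [[2, 0], [0, 0]] with rank 1, so corank 1. A Groebner basis of the Jacobian ideal J(f) in C{p,q} is {p^3, p/2 + q^3}; counting standard monomials gives mu = 9. Corank 1: A-series; mu = 9 gives A_9. The Hessian of g at 0 is [[0, 0], [0, 0]] with rank 0, so corank 2. A Groebner basis of the Jacobian ideal J(g) in C{p,q} is {p^2*q^2 + p^2/7 + p*q^2/7, p^3 - p^2/7 - p*q^2/7, p*q + q^3}; counting standard monomials gives mu = 8. Corank 2; j^3 = -3*p^2*q has shape L^2 M (L != M), so D-series; mu = 8 gives D_8. f is A_9 but g is D_8, hence not right-equivalent.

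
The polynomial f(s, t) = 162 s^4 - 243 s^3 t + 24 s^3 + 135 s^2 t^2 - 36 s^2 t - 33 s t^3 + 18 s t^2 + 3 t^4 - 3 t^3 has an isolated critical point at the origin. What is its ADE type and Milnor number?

The Hessian of f at 0 has rank 0. Corank 2; j^3 = 3*(2*s - t)^3 is a perfect cube, so E-series; the 4-jet and mu = 7 give E_7.

Type E_7, Milnor number mu = 7.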